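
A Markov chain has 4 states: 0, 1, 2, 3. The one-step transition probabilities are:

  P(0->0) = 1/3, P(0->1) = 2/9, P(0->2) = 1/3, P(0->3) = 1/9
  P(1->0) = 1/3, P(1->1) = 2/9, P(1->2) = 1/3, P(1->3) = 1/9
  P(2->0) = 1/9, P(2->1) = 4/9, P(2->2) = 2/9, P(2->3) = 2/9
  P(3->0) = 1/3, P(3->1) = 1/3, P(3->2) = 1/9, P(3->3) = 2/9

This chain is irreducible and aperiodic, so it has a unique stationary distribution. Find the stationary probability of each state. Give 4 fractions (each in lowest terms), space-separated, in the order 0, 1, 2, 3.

Answer: 101/369 221/738 11/41 13/82

Derivation:
The stationary distribution satisfies pi = pi * P, i.e.:
  pi_0 = 1/3*pi_0 + 1/3*pi_1 + 1/9*pi_2 + 1/3*pi_3
  pi_1 = 2/9*pi_0 + 2/9*pi_1 + 4/9*pi_2 + 1/3*pi_3
  pi_2 = 1/3*pi_0 + 1/3*pi_1 + 2/9*pi_2 + 1/9*pi_3
  pi_3 = 1/9*pi_0 + 1/9*pi_1 + 2/9*pi_2 + 2/9*pi_3
with normalization: pi_0 + pi_1 + pi_2 + pi_3 = 1.

Using the first 3 balance equations plus normalization, the linear system A*pi = b is:
  [-2/3, 1/3, 1/9, 1/3] . pi = 0
  [2/9, -7/9, 4/9, 1/3] . pi = 0
  [1/3, 1/3, -7/9, 1/9] . pi = 0
  [1, 1, 1, 1] . pi = 1

Solving yields:
  pi_0 = 101/369
  pi_1 = 221/738
  pi_2 = 11/41
  pi_3 = 13/82

Verification (pi * P):
  101/369*1/3 + 221/738*1/3 + 11/41*1/9 + 13/82*1/3 = 101/369 = pi_0  (ok)
  101/369*2/9 + 221/738*2/9 + 11/41*4/9 + 13/82*1/3 = 221/738 = pi_1  (ok)
  101/369*1/3 + 221/738*1/3 + 11/41*2/9 + 13/82*1/9 = 11/41 = pi_2  (ok)
  101/369*1/9 + 221/738*1/9 + 11/41*2/9 + 13/82*2/9 = 13/82 = pi_3  (ok)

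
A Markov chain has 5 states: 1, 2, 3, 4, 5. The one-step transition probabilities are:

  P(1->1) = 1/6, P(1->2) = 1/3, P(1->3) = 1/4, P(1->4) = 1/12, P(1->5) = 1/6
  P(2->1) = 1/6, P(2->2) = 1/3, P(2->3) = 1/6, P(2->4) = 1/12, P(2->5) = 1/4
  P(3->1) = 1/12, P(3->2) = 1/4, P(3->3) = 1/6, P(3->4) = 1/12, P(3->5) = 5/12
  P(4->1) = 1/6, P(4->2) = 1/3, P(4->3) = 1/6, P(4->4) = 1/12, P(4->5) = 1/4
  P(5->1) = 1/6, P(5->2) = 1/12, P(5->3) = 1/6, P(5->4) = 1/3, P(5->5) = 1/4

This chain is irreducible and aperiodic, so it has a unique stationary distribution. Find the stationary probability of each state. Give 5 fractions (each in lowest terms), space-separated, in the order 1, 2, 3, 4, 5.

The stationary distribution satisfies pi = pi * P, i.e.:
  pi_1 = 1/6*pi_1 + 1/6*pi_2 + 1/12*pi_3 + 1/6*pi_4 + 1/6*pi_5
  pi_2 = 1/3*pi_1 + 1/3*pi_2 + 1/4*pi_3 + 1/3*pi_4 + 1/12*pi_5
  pi_3 = 1/4*pi_1 + 1/6*pi_2 + 1/6*pi_3 + 1/6*pi_4 + 1/6*pi_5
  pi_4 = 1/12*pi_1 + 1/12*pi_2 + 1/12*pi_3 + 1/12*pi_4 + 1/3*pi_5
  pi_5 = 1/6*pi_1 + 1/4*pi_2 + 5/12*pi_3 + 1/4*pi_4 + 1/4*pi_5
with normalization: pi_1 + pi_2 + pi_3 + pi_4 + pi_5 = 1.

Using the first 4 balance equations plus normalization, the linear system A*pi = b is:
  [-5/6, 1/6, 1/12, 1/6, 1/6] . pi = 0
  [1/3, -2/3, 1/4, 1/3, 1/12] . pi = 0
  [1/4, 1/6, -5/6, 1/6, 1/6] . pi = 0
  [1/12, 1/12, 1/12, -11/12, 1/3] . pi = 0
  [1, 1, 1, 1, 1] . pi = 1

Solving yields:
  pi_1 = 22/145
  pi_2 = 1751/6960
  pi_3 = 26/145
  pi_4 = 209/1392
  pi_5 = 31/116

Verification (pi * P):
  22/145*1/6 + 1751/6960*1/6 + 26/145*1/12 + 209/1392*1/6 + 31/116*1/6 = 22/145 = pi_1  (ok)
  22/145*1/3 + 1751/6960*1/3 + 26/145*1/4 + 209/1392*1/3 + 31/116*1/12 = 1751/6960 = pi_2  (ok)
  22/145*1/4 + 1751/6960*1/6 + 26/145*1/6 + 209/1392*1/6 + 31/116*1/6 = 26/145 = pi_3  (ok)
  22/145*1/12 + 1751/6960*1/12 + 26/145*1/12 + 209/1392*1/12 + 31/116*1/3 = 209/1392 = pi_4  (ok)
  22/145*1/6 + 1751/6960*1/4 + 26/145*5/12 + 209/1392*1/4 + 31/116*1/4 = 31/116 = pi_5  (ok)

Answer: 22/145 1751/6960 26/145 209/1392 31/116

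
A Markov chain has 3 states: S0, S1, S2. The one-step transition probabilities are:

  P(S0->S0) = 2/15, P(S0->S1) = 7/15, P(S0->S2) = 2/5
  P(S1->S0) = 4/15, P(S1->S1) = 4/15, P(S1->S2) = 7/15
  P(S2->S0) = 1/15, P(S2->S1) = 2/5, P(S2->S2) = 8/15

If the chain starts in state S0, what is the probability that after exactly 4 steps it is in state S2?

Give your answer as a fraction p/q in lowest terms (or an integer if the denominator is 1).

Answer: 8258/16875

Derivation:
Computing P^4 by repeated multiplication:
P^1 =
  S0: [2/15, 7/15, 2/5]
  S1: [4/15, 4/15, 7/15]
  S2: [1/15, 2/5, 8/15]
P^2 =
  S0: [38/225, 26/75, 109/225]
  S1: [31/225, 86/225, 12/25]
  S2: [34/225, 79/225, 112/225]
P^3 =
  S0: [497/3375, 1232/3375, 1646/3375]
  S1: [514/3375, 403/1125, 1652/3375]
  S2: [496/3375, 1226/3375, 551/1125]
P^4 =
  S0: [7568/50625, 18283/50625, 8258/16875]
  S1: [7516/50625, 18346/50625, 24763/50625]
  S2: [7549/50625, 6098/16875, 24782/50625]

(P^4)[S0 -> S2] = 8258/16875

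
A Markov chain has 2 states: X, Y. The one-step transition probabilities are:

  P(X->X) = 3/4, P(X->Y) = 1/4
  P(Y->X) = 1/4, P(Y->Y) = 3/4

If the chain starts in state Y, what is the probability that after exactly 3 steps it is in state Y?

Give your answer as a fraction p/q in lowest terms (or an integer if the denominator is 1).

Answer: 9/16

Derivation:
Computing P^3 by repeated multiplication:
P^1 =
  X: [3/4, 1/4]
  Y: [1/4, 3/4]
P^2 =
  X: [5/8, 3/8]
  Y: [3/8, 5/8]
P^3 =
  X: [9/16, 7/16]
  Y: [7/16, 9/16]

(P^3)[Y -> Y] = 9/16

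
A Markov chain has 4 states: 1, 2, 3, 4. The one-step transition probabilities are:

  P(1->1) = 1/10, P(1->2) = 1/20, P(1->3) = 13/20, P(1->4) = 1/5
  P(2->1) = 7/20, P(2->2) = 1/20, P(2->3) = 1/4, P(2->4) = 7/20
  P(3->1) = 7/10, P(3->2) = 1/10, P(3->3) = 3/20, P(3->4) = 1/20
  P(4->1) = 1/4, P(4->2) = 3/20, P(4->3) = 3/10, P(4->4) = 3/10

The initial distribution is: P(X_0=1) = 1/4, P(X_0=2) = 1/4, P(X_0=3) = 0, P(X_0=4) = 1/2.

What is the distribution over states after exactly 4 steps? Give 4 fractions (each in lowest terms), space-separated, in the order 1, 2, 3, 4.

Propagating the distribution step by step (d_{t+1} = d_t * P):
d_0 = (1=1/4, 2=1/4, 3=0, 4=1/2)
  d_1[1] = 1/4*1/10 + 1/4*7/20 + 0*7/10 + 1/2*1/4 = 19/80
  d_1[2] = 1/4*1/20 + 1/4*1/20 + 0*1/10 + 1/2*3/20 = 1/10
  d_1[3] = 1/4*13/20 + 1/4*1/4 + 0*3/20 + 1/2*3/10 = 3/8
  d_1[4] = 1/4*1/5 + 1/4*7/20 + 0*1/20 + 1/2*3/10 = 23/80
d_1 = (1=19/80, 2=1/10, 3=3/8, 4=23/80)
  d_2[1] = 19/80*1/10 + 1/10*7/20 + 3/8*7/10 + 23/80*1/4 = 629/1600
  d_2[2] = 19/80*1/20 + 1/10*1/20 + 3/8*1/10 + 23/80*3/20 = 39/400
  d_2[3] = 19/80*13/20 + 1/10*1/4 + 3/8*3/20 + 23/80*3/10 = 103/320
  d_2[4] = 19/80*1/5 + 1/10*7/20 + 3/8*1/20 + 23/80*3/10 = 3/16
d_2 = (1=629/1600, 2=39/400, 3=103/320, 4=3/16)
  d_3[1] = 629/1600*1/10 + 39/400*7/20 + 103/320*7/10 + 3/16*1/4 = 553/1600
  d_3[2] = 629/1600*1/20 + 39/400*1/20 + 103/320*1/10 + 3/16*3/20 = 543/6400
  d_3[3] = 629/1600*13/20 + 39/400*1/4 + 103/320*3/20 + 3/16*3/10 = 6151/16000
  d_3[4] = 629/1600*1/5 + 39/400*7/20 + 103/320*1/20 + 3/16*3/10 = 5923/32000
d_3 = (1=553/1600, 2=543/6400, 3=6151/16000, 4=5923/32000)
  d_4[1] = 553/1600*1/10 + 543/6400*7/20 + 6151/16000*7/10 + 5923/32000*1/4 = 30371/80000
  d_4[2] = 553/1600*1/20 + 543/6400*1/20 + 6151/16000*1/10 + 5923/32000*3/20 = 14037/160000
  d_4[3] = 553/1600*13/20 + 543/6400*1/4 + 6151/16000*3/20 + 5923/32000*3/10 = 229799/640000
  d_4[4] = 553/1600*1/5 + 543/6400*7/20 + 6151/16000*1/20 + 5923/32000*3/10 = 22217/128000
d_4 = (1=30371/80000, 2=14037/160000, 3=229799/640000, 4=22217/128000)

Answer: 30371/80000 14037/160000 229799/640000 22217/128000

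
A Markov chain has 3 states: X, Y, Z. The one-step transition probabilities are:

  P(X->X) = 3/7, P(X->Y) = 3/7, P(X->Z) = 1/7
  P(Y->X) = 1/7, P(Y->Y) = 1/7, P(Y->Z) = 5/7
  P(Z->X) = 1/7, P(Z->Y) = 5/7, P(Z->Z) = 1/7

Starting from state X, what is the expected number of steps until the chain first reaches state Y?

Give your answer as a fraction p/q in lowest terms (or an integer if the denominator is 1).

Answer: 49/23

Derivation:
Let h_i = expected steps to first reach Y from state i.
Boundary: h_Y = 0.
First-step equations for the other states:
  h_X = 1 + 3/7*h_X + 3/7*h_Y + 1/7*h_Z
  h_Z = 1 + 1/7*h_X + 5/7*h_Y + 1/7*h_Z

Substituting h_Y = 0 and rearranging gives the linear system (I - Q) h = 1:
  [4/7, -1/7] . (h_X, h_Z) = 1
  [-1/7, 6/7] . (h_X, h_Z) = 1

Solving yields:
  h_X = 49/23
  h_Z = 35/23

Starting state is X, so the expected hitting time is h_X = 49/23.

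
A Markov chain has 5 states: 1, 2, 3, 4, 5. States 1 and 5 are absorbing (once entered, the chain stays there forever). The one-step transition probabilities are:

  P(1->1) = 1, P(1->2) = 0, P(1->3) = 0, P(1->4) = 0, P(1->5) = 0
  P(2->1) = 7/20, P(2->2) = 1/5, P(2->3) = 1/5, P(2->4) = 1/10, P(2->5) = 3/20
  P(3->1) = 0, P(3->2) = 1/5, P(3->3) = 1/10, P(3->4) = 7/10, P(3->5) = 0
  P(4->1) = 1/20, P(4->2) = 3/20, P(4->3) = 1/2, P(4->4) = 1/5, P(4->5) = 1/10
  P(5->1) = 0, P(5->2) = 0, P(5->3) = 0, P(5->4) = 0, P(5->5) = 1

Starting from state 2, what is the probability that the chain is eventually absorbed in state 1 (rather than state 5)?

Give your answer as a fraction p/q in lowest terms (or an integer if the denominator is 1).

Answer: 282/439

Derivation:
Let a_i = P(absorbed in 1 | start in state i).
Boundary conditions: a_1 = 1, a_5 = 0.
For each transient state i, a_i = sum_j P(i->j) * a_j:
  a_2 = 7/20*a_1 + 1/5*a_2 + 1/5*a_3 + 1/10*a_4 + 3/20*a_5
  a_3 = 0*a_1 + 1/5*a_2 + 1/10*a_3 + 7/10*a_4 + 0*a_5
  a_4 = 1/20*a_1 + 3/20*a_2 + 1/2*a_3 + 1/5*a_4 + 1/10*a_5

Substituting a_1 = 1 and a_5 = 0, rearrange to (I - Q) a = r where r[i] = P(i -> 1):
  [4/5, -1/5, -1/10] . (a_2, a_3, a_4) = 7/20
  [-1/5, 9/10, -7/10] . (a_2, a_3, a_4) = 0
  [-3/20, -1/2, 4/5] . (a_2, a_3, a_4) = 1/20

Solving yields:
  a_2 = 282/439
  a_3 = 487/878
  a_4 = 465/878

Starting state is 2, so the absorption probability is a_2 = 282/439.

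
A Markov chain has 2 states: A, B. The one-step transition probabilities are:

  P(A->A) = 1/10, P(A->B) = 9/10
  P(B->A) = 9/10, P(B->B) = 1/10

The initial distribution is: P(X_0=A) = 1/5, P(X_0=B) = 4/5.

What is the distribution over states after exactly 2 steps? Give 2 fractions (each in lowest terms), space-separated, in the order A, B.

Answer: 77/250 173/250

Derivation:
Propagating the distribution step by step (d_{t+1} = d_t * P):
d_0 = (A=1/5, B=4/5)
  d_1[A] = 1/5*1/10 + 4/5*9/10 = 37/50
  d_1[B] = 1/5*9/10 + 4/5*1/10 = 13/50
d_1 = (A=37/50, B=13/50)
  d_2[A] = 37/50*1/10 + 13/50*9/10 = 77/250
  d_2[B] = 37/50*9/10 + 13/50*1/10 = 173/250
d_2 = (A=77/250, B=173/250)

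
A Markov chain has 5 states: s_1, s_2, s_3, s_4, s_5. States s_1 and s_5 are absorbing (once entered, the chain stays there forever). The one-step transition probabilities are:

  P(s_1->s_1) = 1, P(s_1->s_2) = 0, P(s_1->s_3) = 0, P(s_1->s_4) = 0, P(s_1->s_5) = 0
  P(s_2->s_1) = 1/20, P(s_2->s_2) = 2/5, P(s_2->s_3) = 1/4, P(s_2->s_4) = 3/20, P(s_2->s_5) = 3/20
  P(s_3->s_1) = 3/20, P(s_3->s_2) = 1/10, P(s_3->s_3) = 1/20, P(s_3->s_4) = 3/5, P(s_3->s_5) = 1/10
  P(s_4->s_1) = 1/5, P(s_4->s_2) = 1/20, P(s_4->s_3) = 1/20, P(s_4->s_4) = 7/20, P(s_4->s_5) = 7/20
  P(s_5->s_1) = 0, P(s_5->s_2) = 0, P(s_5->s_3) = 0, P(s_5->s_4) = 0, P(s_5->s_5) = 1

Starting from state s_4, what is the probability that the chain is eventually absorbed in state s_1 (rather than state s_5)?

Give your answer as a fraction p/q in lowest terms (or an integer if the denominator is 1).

Let a_i = P(absorbed in s_1 | start in state i).
Boundary conditions: a_s_1 = 1, a_s_5 = 0.
For each transient state i, a_i = sum_j P(i->j) * a_j:
  a_s_2 = 1/20*a_s_1 + 2/5*a_s_2 + 1/4*a_s_3 + 3/20*a_s_4 + 3/20*a_s_5
  a_s_3 = 3/20*a_s_1 + 1/10*a_s_2 + 1/20*a_s_3 + 3/5*a_s_4 + 1/10*a_s_5
  a_s_4 = 1/5*a_s_1 + 1/20*a_s_2 + 1/20*a_s_3 + 7/20*a_s_4 + 7/20*a_s_5

Substituting a_s_1 = 1 and a_s_5 = 0, rearrange to (I - Q) a = r where r[i] = P(i -> s_1):
  [3/5, -1/4, -3/20] . (a_s_2, a_s_3, a_s_4) = 1/20
  [-1/10, 19/20, -3/5] . (a_s_2, a_s_3, a_s_4) = 3/20
  [-1/20, -1/20, 13/20] . (a_s_2, a_s_3, a_s_4) = 1/5

Solving yields:
  a_s_2 = 907/2567
  a_s_3 = 1097/2567
  a_s_4 = 944/2567

Starting state is s_4, so the absorption probability is a_s_4 = 944/2567.

Answer: 944/2567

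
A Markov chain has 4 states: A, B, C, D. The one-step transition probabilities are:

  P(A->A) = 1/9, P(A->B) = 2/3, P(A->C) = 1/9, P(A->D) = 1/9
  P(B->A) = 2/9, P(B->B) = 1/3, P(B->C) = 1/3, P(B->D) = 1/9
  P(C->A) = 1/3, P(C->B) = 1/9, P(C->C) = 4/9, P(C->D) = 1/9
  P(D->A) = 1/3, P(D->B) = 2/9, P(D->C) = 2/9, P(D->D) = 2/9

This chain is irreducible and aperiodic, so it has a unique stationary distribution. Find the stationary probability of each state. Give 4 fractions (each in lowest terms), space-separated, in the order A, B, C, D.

The stationary distribution satisfies pi = pi * P, i.e.:
  pi_A = 1/9*pi_A + 2/9*pi_B + 1/3*pi_C + 1/3*pi_D
  pi_B = 2/3*pi_A + 1/3*pi_B + 1/9*pi_C + 2/9*pi_D
  pi_C = 1/9*pi_A + 1/3*pi_B + 4/9*pi_C + 2/9*pi_D
  pi_D = 1/9*pi_A + 1/9*pi_B + 1/9*pi_C + 2/9*pi_D
with normalization: pi_A + pi_B + pi_C + pi_D = 1.

Using the first 3 balance equations plus normalization, the linear system A*pi = b is:
  [-8/9, 2/9, 1/3, 1/3] . pi = 0
  [2/3, -2/3, 1/9, 2/9] . pi = 0
  [1/9, 1/3, -5/9, 2/9] . pi = 0
  [1, 1, 1, 1] . pi = 1

Solving yields:
  pi_A = 159/656
  pi_B = 219/656
  pi_C = 49/164
  pi_D = 1/8

Verification (pi * P):
  159/656*1/9 + 219/656*2/9 + 49/164*1/3 + 1/8*1/3 = 159/656 = pi_A  (ok)
  159/656*2/3 + 219/656*1/3 + 49/164*1/9 + 1/8*2/9 = 219/656 = pi_B  (ok)
  159/656*1/9 + 219/656*1/3 + 49/164*4/9 + 1/8*2/9 = 49/164 = pi_C  (ok)
  159/656*1/9 + 219/656*1/9 + 49/164*1/9 + 1/8*2/9 = 1/8 = pi_D  (ok)

Answer: 159/656 219/656 49/164 1/8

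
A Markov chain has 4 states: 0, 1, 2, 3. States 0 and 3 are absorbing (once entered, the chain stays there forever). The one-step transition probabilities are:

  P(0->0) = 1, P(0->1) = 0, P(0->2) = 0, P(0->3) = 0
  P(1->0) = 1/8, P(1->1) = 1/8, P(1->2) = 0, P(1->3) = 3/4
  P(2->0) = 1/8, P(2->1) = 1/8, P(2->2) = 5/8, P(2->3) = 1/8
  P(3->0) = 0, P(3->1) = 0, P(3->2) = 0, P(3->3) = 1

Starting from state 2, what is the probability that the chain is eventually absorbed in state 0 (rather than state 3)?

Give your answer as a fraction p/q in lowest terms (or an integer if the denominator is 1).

Answer: 8/21

Derivation:
Let a_i = P(absorbed in 0 | start in state i).
Boundary conditions: a_0 = 1, a_3 = 0.
For each transient state i, a_i = sum_j P(i->j) * a_j:
  a_1 = 1/8*a_0 + 1/8*a_1 + 0*a_2 + 3/4*a_3
  a_2 = 1/8*a_0 + 1/8*a_1 + 5/8*a_2 + 1/8*a_3

Substituting a_0 = 1 and a_3 = 0, rearrange to (I - Q) a = r where r[i] = P(i -> 0):
  [7/8, 0] . (a_1, a_2) = 1/8
  [-1/8, 3/8] . (a_1, a_2) = 1/8

Solving yields:
  a_1 = 1/7
  a_2 = 8/21

Starting state is 2, so the absorption probability is a_2 = 8/21.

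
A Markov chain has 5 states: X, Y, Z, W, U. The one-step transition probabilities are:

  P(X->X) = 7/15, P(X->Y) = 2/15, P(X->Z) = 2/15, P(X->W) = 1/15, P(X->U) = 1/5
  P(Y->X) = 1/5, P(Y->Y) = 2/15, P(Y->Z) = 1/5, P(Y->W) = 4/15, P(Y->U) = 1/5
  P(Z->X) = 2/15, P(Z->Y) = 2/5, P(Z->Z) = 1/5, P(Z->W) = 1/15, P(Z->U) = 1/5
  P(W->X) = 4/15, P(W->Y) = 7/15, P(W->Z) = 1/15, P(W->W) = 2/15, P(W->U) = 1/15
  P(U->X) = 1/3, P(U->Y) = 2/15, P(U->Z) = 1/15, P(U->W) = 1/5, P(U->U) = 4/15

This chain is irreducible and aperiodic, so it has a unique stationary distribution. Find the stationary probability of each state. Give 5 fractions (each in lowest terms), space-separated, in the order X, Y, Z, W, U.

The stationary distribution satisfies pi = pi * P, i.e.:
  pi_X = 7/15*pi_X + 1/5*pi_Y + 2/15*pi_Z + 4/15*pi_W + 1/3*pi_U
  pi_Y = 2/15*pi_X + 2/15*pi_Y + 2/5*pi_Z + 7/15*pi_W + 2/15*pi_U
  pi_Z = 2/15*pi_X + 1/5*pi_Y + 1/5*pi_Z + 1/15*pi_W + 1/15*pi_U
  pi_W = 1/15*pi_X + 4/15*pi_Y + 1/15*pi_Z + 2/15*pi_W + 1/5*pi_U
  pi_U = 1/5*pi_X + 1/5*pi_Y + 1/5*pi_Z + 1/15*pi_W + 4/15*pi_U
with normalization: pi_X + pi_Y + pi_Z + pi_W + pi_U = 1.

Using the first 4 balance equations plus normalization, the linear system A*pi = b is:
  [-8/15, 1/5, 2/15, 4/15, 1/3] . pi = 0
  [2/15, -13/15, 2/5, 7/15, 2/15] . pi = 0
  [2/15, 1/5, -4/5, 1/15, 1/15] . pi = 0
  [1/15, 4/15, 1/15, -13/15, 1/5] . pi = 0
  [1, 1, 1, 1, 1] . pi = 1

Solving yields:
  pi_X = 11865/38404
  pi_Y = 2090/9601
  pi_Z = 5153/38404
  pi_W = 1399/9601
  pi_U = 3715/19202

Verification (pi * P):
  11865/38404*7/15 + 2090/9601*1/5 + 5153/38404*2/15 + 1399/9601*4/15 + 3715/19202*1/3 = 11865/38404 = pi_X  (ok)
  11865/38404*2/15 + 2090/9601*2/15 + 5153/38404*2/5 + 1399/9601*7/15 + 3715/19202*2/15 = 2090/9601 = pi_Y  (ok)
  11865/38404*2/15 + 2090/9601*1/5 + 5153/38404*1/5 + 1399/9601*1/15 + 3715/19202*1/15 = 5153/38404 = pi_Z  (ok)
  11865/38404*1/15 + 2090/9601*4/15 + 5153/38404*1/15 + 1399/9601*2/15 + 3715/19202*1/5 = 1399/9601 = pi_W  (ok)
  11865/38404*1/5 + 2090/9601*1/5 + 5153/38404*1/5 + 1399/9601*1/15 + 3715/19202*4/15 = 3715/19202 = pi_U  (ok)

Answer: 11865/38404 2090/9601 5153/38404 1399/9601 3715/19202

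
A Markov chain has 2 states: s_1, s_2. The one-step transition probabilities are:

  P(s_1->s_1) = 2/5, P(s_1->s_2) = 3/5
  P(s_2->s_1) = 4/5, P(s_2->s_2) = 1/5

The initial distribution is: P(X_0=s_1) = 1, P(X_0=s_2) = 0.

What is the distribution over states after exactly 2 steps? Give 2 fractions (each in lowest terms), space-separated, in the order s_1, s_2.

Propagating the distribution step by step (d_{t+1} = d_t * P):
d_0 = (s_1=1, s_2=0)
  d_1[s_1] = 1*2/5 + 0*4/5 = 2/5
  d_1[s_2] = 1*3/5 + 0*1/5 = 3/5
d_1 = (s_1=2/5, s_2=3/5)
  d_2[s_1] = 2/5*2/5 + 3/5*4/5 = 16/25
  d_2[s_2] = 2/5*3/5 + 3/5*1/5 = 9/25
d_2 = (s_1=16/25, s_2=9/25)

Answer: 16/25 9/25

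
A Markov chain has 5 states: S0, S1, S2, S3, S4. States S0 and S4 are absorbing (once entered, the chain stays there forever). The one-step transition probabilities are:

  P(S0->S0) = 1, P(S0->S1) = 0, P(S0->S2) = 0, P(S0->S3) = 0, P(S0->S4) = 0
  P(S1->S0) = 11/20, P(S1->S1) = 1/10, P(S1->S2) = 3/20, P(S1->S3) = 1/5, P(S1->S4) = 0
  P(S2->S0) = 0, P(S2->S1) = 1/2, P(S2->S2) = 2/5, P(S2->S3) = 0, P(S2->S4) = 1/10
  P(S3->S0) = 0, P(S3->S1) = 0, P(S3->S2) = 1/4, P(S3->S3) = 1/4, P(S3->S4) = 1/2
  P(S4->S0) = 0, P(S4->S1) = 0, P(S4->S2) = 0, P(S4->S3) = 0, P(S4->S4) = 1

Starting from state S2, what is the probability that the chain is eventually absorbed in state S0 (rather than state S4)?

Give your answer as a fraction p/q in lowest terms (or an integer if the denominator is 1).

Let a_i = P(absorbed in S0 | start in state i).
Boundary conditions: a_S0 = 1, a_S4 = 0.
For each transient state i, a_i = sum_j P(i->j) * a_j:
  a_S1 = 11/20*a_S0 + 1/10*a_S1 + 3/20*a_S2 + 1/5*a_S3 + 0*a_S4
  a_S2 = 0*a_S0 + 1/2*a_S1 + 2/5*a_S2 + 0*a_S3 + 1/10*a_S4
  a_S3 = 0*a_S0 + 0*a_S1 + 1/4*a_S2 + 1/4*a_S3 + 1/2*a_S4

Substituting a_S0 = 1 and a_S4 = 0, rearrange to (I - Q) a = r where r[i] = P(i -> S0):
  [9/10, -3/20, -1/5] . (a_S1, a_S2, a_S3) = 11/20
  [-1/2, 3/5, 0] . (a_S1, a_S2, a_S3) = 0
  [0, -1/4, 3/4] . (a_S1, a_S2, a_S3) = 0

Solving yields:
  a_S1 = 198/259
  a_S2 = 165/259
  a_S3 = 55/259

Starting state is S2, so the absorption probability is a_S2 = 165/259.

Answer: 165/259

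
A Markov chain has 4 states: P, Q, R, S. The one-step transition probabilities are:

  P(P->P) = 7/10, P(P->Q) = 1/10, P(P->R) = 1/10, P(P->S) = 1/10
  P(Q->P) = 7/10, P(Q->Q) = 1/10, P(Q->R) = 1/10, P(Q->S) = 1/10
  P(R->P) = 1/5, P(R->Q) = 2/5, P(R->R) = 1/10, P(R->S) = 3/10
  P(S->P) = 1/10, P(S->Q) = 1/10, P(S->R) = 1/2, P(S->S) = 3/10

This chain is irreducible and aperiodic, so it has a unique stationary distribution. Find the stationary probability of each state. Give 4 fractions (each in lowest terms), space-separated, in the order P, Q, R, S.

The stationary distribution satisfies pi = pi * P, i.e.:
  pi_P = 7/10*pi_P + 7/10*pi_Q + 1/5*pi_R + 1/10*pi_S
  pi_Q = 1/10*pi_P + 1/10*pi_Q + 2/5*pi_R + 1/10*pi_S
  pi_R = 1/10*pi_P + 1/10*pi_Q + 1/10*pi_R + 1/2*pi_S
  pi_S = 1/10*pi_P + 1/10*pi_Q + 3/10*pi_R + 3/10*pi_S
with normalization: pi_P + pi_Q + pi_R + pi_S = 1.

Using the first 3 balance equations plus normalization, the linear system A*pi = b is:
  [-3/10, 7/10, 1/5, 1/10] . pi = 0
  [1/10, -9/10, 2/5, 1/10] . pi = 0
  [1/10, 1/10, -9/10, 1/2] . pi = 0
  [1, 1, 1, 1] . pi = 1

Solving yields:
  pi_P = 31/60
  pi_Q = 3/20
  pi_R = 1/6
  pi_S = 1/6

Verification (pi * P):
  31/60*7/10 + 3/20*7/10 + 1/6*1/5 + 1/6*1/10 = 31/60 = pi_P  (ok)
  31/60*1/10 + 3/20*1/10 + 1/6*2/5 + 1/6*1/10 = 3/20 = pi_Q  (ok)
  31/60*1/10 + 3/20*1/10 + 1/6*1/10 + 1/6*1/2 = 1/6 = pi_R  (ok)
  31/60*1/10 + 3/20*1/10 + 1/6*3/10 + 1/6*3/10 = 1/6 = pi_S  (ok)

Answer: 31/60 3/20 1/6 1/6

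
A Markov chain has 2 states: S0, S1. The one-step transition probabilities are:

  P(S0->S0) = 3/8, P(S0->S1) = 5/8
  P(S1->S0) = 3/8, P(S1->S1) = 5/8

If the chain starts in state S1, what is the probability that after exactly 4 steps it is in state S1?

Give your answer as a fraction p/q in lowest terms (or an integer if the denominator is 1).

Computing P^4 by repeated multiplication:
P^1 =
  S0: [3/8, 5/8]
  S1: [3/8, 5/8]
P^2 =
  S0: [3/8, 5/8]
  S1: [3/8, 5/8]
P^3 =
  S0: [3/8, 5/8]
  S1: [3/8, 5/8]
P^4 =
  S0: [3/8, 5/8]
  S1: [3/8, 5/8]

(P^4)[S1 -> S1] = 5/8

Answer: 5/8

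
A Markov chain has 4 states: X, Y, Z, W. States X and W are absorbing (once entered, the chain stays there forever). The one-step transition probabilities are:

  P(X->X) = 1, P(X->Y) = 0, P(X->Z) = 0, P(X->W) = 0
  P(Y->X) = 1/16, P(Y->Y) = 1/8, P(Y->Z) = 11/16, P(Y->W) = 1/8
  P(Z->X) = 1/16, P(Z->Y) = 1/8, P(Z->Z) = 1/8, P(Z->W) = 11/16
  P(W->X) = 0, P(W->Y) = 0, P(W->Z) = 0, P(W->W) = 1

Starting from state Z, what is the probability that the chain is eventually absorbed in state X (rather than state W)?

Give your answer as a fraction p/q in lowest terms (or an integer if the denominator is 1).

Let a_i = P(absorbed in X | start in state i).
Boundary conditions: a_X = 1, a_W = 0.
For each transient state i, a_i = sum_j P(i->j) * a_j:
  a_Y = 1/16*a_X + 1/8*a_Y + 11/16*a_Z + 1/8*a_W
  a_Z = 1/16*a_X + 1/8*a_Y + 1/8*a_Z + 11/16*a_W

Substituting a_X = 1 and a_W = 0, rearrange to (I - Q) a = r where r[i] = P(i -> X):
  [7/8, -11/16] . (a_Y, a_Z) = 1/16
  [-1/8, 7/8] . (a_Y, a_Z) = 1/16

Solving yields:
  a_Y = 25/174
  a_Z = 8/87

Starting state is Z, so the absorption probability is a_Z = 8/87.

Answer: 8/87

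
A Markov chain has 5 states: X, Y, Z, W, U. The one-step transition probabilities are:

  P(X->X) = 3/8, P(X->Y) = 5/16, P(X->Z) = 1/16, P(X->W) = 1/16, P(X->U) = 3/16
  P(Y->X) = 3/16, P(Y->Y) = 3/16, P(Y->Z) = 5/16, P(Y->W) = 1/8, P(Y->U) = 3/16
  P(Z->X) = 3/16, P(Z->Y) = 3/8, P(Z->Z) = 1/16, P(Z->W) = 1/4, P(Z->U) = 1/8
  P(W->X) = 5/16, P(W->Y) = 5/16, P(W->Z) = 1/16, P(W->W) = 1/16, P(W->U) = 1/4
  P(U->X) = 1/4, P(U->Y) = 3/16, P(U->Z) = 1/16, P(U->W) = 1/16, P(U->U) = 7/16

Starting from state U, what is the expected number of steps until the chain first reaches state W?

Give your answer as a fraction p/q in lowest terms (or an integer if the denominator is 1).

Answer: 9216/929

Derivation:
Let h_i = expected steps to first reach W from state i.
Boundary: h_W = 0.
First-step equations for the other states:
  h_X = 1 + 3/8*h_X + 5/16*h_Y + 1/16*h_Z + 1/16*h_W + 3/16*h_U
  h_Y = 1 + 3/16*h_X + 3/16*h_Y + 5/16*h_Z + 1/8*h_W + 3/16*h_U
  h_Z = 1 + 3/16*h_X + 3/8*h_Y + 1/16*h_Z + 1/4*h_W + 1/8*h_U
  h_U = 1 + 1/4*h_X + 3/16*h_Y + 1/16*h_Z + 1/16*h_W + 7/16*h_U

Substituting h_W = 0 and rearranging gives the linear system (I - Q) h = 1:
  [5/8, -5/16, -1/16, -3/16] . (h_X, h_Y, h_Z, h_U) = 1
  [-3/16, 13/16, -5/16, -3/16] . (h_X, h_Y, h_Z, h_U) = 1
  [-3/16, -3/8, 15/16, -1/8] . (h_X, h_Y, h_Z, h_U) = 1
  [-1/4, -3/16, -1/16, 9/16] . (h_X, h_Y, h_Z, h_U) = 1

Solving yields:
  h_X = 27200/2787
  h_Y = 24512/2787
  h_Z = 21904/2787
  h_U = 9216/929

Starting state is U, so the expected hitting time is h_U = 9216/929.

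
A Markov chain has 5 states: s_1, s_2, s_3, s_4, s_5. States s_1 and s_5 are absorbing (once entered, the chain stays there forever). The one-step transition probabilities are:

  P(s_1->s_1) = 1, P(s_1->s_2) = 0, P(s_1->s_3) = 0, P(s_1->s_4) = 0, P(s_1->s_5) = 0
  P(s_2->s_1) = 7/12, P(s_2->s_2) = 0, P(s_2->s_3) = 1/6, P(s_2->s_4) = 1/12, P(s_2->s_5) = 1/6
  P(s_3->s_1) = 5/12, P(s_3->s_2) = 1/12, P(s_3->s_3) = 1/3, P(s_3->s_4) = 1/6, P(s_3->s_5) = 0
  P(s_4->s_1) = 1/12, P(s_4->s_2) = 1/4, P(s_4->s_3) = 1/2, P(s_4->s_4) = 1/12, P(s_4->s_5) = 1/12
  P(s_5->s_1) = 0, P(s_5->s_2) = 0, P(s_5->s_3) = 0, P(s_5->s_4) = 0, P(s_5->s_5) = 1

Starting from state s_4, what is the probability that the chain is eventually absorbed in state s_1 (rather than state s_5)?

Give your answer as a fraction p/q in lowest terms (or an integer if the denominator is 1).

Let a_i = P(absorbed in s_1 | start in state i).
Boundary conditions: a_s_1 = 1, a_s_5 = 0.
For each transient state i, a_i = sum_j P(i->j) * a_j:
  a_s_2 = 7/12*a_s_1 + 0*a_s_2 + 1/6*a_s_3 + 1/12*a_s_4 + 1/6*a_s_5
  a_s_3 = 5/12*a_s_1 + 1/12*a_s_2 + 1/3*a_s_3 + 1/6*a_s_4 + 0*a_s_5
  a_s_4 = 1/12*a_s_1 + 1/4*a_s_2 + 1/2*a_s_3 + 1/12*a_s_4 + 1/12*a_s_5

Substituting a_s_1 = 1 and a_s_5 = 0, rearrange to (I - Q) a = r where r[i] = P(i -> s_1):
  [1, -1/6, -1/12] . (a_s_2, a_s_3, a_s_4) = 7/12
  [-1/12, 2/3, -1/6] . (a_s_2, a_s_3, a_s_4) = 5/12
  [-1/4, -1/2, 11/12] . (a_s_2, a_s_3, a_s_4) = 1/12

Solving yields:
  a_s_2 = 171/212
  a_s_3 = 789/848
  a_s_4 = 347/424

Starting state is s_4, so the absorption probability is a_s_4 = 347/424.

Answer: 347/424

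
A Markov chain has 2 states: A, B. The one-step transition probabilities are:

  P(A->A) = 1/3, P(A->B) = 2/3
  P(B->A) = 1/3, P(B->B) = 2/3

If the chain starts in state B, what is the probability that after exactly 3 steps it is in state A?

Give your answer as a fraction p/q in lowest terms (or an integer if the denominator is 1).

Computing P^3 by repeated multiplication:
P^1 =
  A: [1/3, 2/3]
  B: [1/3, 2/3]
P^2 =
  A: [1/3, 2/3]
  B: [1/3, 2/3]
P^3 =
  A: [1/3, 2/3]
  B: [1/3, 2/3]

(P^3)[B -> A] = 1/3

Answer: 1/3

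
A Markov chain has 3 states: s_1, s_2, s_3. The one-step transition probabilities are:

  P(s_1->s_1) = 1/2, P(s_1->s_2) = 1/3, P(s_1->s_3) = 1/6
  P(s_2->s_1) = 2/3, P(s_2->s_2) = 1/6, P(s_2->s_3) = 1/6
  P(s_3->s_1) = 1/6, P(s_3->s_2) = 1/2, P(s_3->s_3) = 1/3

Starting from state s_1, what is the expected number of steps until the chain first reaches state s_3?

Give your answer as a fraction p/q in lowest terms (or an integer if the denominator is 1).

Let h_i = expected steps to first reach s_3 from state i.
Boundary: h_s_3 = 0.
First-step equations for the other states:
  h_s_1 = 1 + 1/2*h_s_1 + 1/3*h_s_2 + 1/6*h_s_3
  h_s_2 = 1 + 2/3*h_s_1 + 1/6*h_s_2 + 1/6*h_s_3

Substituting h_s_3 = 0 and rearranging gives the linear system (I - Q) h = 1:
  [1/2, -1/3] . (h_s_1, h_s_2) = 1
  [-2/3, 5/6] . (h_s_1, h_s_2) = 1

Solving yields:
  h_s_1 = 6
  h_s_2 = 6

Starting state is s_1, so the expected hitting time is h_s_1 = 6.

Answer: 6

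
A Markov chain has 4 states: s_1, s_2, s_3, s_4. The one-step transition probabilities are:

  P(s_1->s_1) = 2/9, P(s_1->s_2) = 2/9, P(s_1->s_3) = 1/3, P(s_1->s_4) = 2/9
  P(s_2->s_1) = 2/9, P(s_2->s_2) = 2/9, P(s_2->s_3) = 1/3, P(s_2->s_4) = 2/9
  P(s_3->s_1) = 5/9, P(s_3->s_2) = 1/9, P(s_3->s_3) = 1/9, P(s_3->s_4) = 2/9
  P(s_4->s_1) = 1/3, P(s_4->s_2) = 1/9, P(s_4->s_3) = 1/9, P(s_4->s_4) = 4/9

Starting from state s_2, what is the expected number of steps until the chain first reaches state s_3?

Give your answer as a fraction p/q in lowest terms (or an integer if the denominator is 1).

Answer: 63/17

Derivation:
Let h_i = expected steps to first reach s_3 from state i.
Boundary: h_s_3 = 0.
First-step equations for the other states:
  h_s_1 = 1 + 2/9*h_s_1 + 2/9*h_s_2 + 1/3*h_s_3 + 2/9*h_s_4
  h_s_2 = 1 + 2/9*h_s_1 + 2/9*h_s_2 + 1/3*h_s_3 + 2/9*h_s_4
  h_s_4 = 1 + 1/3*h_s_1 + 1/9*h_s_2 + 1/9*h_s_3 + 4/9*h_s_4

Substituting h_s_3 = 0 and rearranging gives the linear system (I - Q) h = 1:
  [7/9, -2/9, -2/9] . (h_s_1, h_s_2, h_s_4) = 1
  [-2/9, 7/9, -2/9] . (h_s_1, h_s_2, h_s_4) = 1
  [-1/3, -1/9, 5/9] . (h_s_1, h_s_2, h_s_4) = 1

Solving yields:
  h_s_1 = 63/17
  h_s_2 = 63/17
  h_s_4 = 81/17

Starting state is s_2, so the expected hitting time is h_s_2 = 63/17.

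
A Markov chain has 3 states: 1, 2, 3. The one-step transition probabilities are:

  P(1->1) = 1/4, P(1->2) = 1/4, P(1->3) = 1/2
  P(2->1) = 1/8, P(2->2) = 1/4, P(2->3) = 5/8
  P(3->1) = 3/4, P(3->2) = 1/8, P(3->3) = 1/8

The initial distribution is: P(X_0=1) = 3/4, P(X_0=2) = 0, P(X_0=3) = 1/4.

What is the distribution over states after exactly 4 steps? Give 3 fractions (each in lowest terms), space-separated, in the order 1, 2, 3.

Propagating the distribution step by step (d_{t+1} = d_t * P):
d_0 = (1=3/4, 2=0, 3=1/4)
  d_1[1] = 3/4*1/4 + 0*1/8 + 1/4*3/4 = 3/8
  d_1[2] = 3/4*1/4 + 0*1/4 + 1/4*1/8 = 7/32
  d_1[3] = 3/4*1/2 + 0*5/8 + 1/4*1/8 = 13/32
d_1 = (1=3/8, 2=7/32, 3=13/32)
  d_2[1] = 3/8*1/4 + 7/32*1/8 + 13/32*3/4 = 109/256
  d_2[2] = 3/8*1/4 + 7/32*1/4 + 13/32*1/8 = 51/256
  d_2[3] = 3/8*1/2 + 7/32*5/8 + 13/32*1/8 = 3/8
d_2 = (1=109/256, 2=51/256, 3=3/8)
  d_3[1] = 109/256*1/4 + 51/256*1/8 + 3/8*3/4 = 845/2048
  d_3[2] = 109/256*1/4 + 51/256*1/4 + 3/8*1/8 = 13/64
  d_3[3] = 109/256*1/2 + 51/256*5/8 + 3/8*1/8 = 787/2048
d_3 = (1=845/2048, 2=13/64, 3=787/2048)
  d_4[1] = 845/2048*1/4 + 13/64*1/8 + 787/2048*3/4 = 1707/4096
  d_4[2] = 845/2048*1/4 + 13/64*1/4 + 787/2048*1/8 = 3309/16384
  d_4[3] = 845/2048*1/2 + 13/64*5/8 + 787/2048*1/8 = 6247/16384
d_4 = (1=1707/4096, 2=3309/16384, 3=6247/16384)

Answer: 1707/4096 3309/16384 6247/16384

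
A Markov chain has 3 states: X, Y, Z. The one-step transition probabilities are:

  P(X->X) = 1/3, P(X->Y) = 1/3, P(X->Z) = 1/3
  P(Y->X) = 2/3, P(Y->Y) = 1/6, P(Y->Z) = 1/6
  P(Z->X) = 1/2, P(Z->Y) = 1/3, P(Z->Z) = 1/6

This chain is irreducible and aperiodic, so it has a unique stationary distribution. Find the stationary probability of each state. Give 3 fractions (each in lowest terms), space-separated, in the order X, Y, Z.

Answer: 23/49 2/7 12/49

Derivation:
The stationary distribution satisfies pi = pi * P, i.e.:
  pi_X = 1/3*pi_X + 2/3*pi_Y + 1/2*pi_Z
  pi_Y = 1/3*pi_X + 1/6*pi_Y + 1/3*pi_Z
  pi_Z = 1/3*pi_X + 1/6*pi_Y + 1/6*pi_Z
with normalization: pi_X + pi_Y + pi_Z = 1.

Using the first 2 balance equations plus normalization, the linear system A*pi = b is:
  [-2/3, 2/3, 1/2] . pi = 0
  [1/3, -5/6, 1/3] . pi = 0
  [1, 1, 1] . pi = 1

Solving yields:
  pi_X = 23/49
  pi_Y = 2/7
  pi_Z = 12/49

Verification (pi * P):
  23/49*1/3 + 2/7*2/3 + 12/49*1/2 = 23/49 = pi_X  (ok)
  23/49*1/3 + 2/7*1/6 + 12/49*1/3 = 2/7 = pi_Y  (ok)
  23/49*1/3 + 2/7*1/6 + 12/49*1/6 = 12/49 = pi_Z  (ok)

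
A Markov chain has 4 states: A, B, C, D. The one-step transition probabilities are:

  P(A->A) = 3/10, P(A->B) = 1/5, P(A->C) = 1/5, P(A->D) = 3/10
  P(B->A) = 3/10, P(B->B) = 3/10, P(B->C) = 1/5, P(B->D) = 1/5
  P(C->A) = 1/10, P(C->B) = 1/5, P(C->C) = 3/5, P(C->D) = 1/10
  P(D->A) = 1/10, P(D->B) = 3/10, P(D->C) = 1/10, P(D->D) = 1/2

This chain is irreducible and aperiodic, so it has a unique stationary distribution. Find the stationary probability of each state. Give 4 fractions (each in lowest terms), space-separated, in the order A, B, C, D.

The stationary distribution satisfies pi = pi * P, i.e.:
  pi_A = 3/10*pi_A + 3/10*pi_B + 1/10*pi_C + 1/10*pi_D
  pi_B = 1/5*pi_A + 3/10*pi_B + 1/5*pi_C + 3/10*pi_D
  pi_C = 1/5*pi_A + 1/5*pi_B + 3/5*pi_C + 1/10*pi_D
  pi_D = 3/10*pi_A + 1/5*pi_B + 1/10*pi_C + 1/2*pi_D
with normalization: pi_A + pi_B + pi_C + pi_D = 1.

Using the first 3 balance equations plus normalization, the linear system A*pi = b is:
  [-7/10, 3/10, 1/10, 1/10] . pi = 0
  [1/5, -7/10, 1/5, 3/10] . pi = 0
  [1/5, 1/5, -2/5, 1/10] . pi = 0
  [1, 1, 1, 1] . pi = 1

Solving yields:
  pi_A = 79/420
  pi_B = 53/210
  pi_C = 121/420
  pi_D = 19/70

Verification (pi * P):
  79/420*3/10 + 53/210*3/10 + 121/420*1/10 + 19/70*1/10 = 79/420 = pi_A  (ok)
  79/420*1/5 + 53/210*3/10 + 121/420*1/5 + 19/70*3/10 = 53/210 = pi_B  (ok)
  79/420*1/5 + 53/210*1/5 + 121/420*3/5 + 19/70*1/10 = 121/420 = pi_C  (ok)
  79/420*3/10 + 53/210*1/5 + 121/420*1/10 + 19/70*1/2 = 19/70 = pi_D  (ok)

Answer: 79/420 53/210 121/420 19/70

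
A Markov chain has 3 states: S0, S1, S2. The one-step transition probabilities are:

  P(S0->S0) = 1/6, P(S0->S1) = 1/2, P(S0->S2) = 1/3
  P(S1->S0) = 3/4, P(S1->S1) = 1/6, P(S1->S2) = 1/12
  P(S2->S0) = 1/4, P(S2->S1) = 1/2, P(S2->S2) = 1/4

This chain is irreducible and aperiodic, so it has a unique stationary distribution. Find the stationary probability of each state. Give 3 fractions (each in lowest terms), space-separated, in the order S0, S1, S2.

Answer: 21/52 3/8 23/104

Derivation:
The stationary distribution satisfies pi = pi * P, i.e.:
  pi_S0 = 1/6*pi_S0 + 3/4*pi_S1 + 1/4*pi_S2
  pi_S1 = 1/2*pi_S0 + 1/6*pi_S1 + 1/2*pi_S2
  pi_S2 = 1/3*pi_S0 + 1/12*pi_S1 + 1/4*pi_S2
with normalization: pi_S0 + pi_S1 + pi_S2 = 1.

Using the first 2 balance equations plus normalization, the linear system A*pi = b is:
  [-5/6, 3/4, 1/4] . pi = 0
  [1/2, -5/6, 1/2] . pi = 0
  [1, 1, 1] . pi = 1

Solving yields:
  pi_S0 = 21/52
  pi_S1 = 3/8
  pi_S2 = 23/104

Verification (pi * P):
  21/52*1/6 + 3/8*3/4 + 23/104*1/4 = 21/52 = pi_S0  (ok)
  21/52*1/2 + 3/8*1/6 + 23/104*1/2 = 3/8 = pi_S1  (ok)
  21/52*1/3 + 3/8*1/12 + 23/104*1/4 = 23/104 = pi_S2  (ok)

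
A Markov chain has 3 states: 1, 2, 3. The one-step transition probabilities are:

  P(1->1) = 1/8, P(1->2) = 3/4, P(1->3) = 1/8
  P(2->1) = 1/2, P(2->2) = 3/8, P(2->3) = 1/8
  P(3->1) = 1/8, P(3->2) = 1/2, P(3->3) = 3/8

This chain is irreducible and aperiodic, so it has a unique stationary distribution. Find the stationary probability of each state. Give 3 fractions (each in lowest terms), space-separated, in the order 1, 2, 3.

Answer: 7/22 17/33 1/6

Derivation:
The stationary distribution satisfies pi = pi * P, i.e.:
  pi_1 = 1/8*pi_1 + 1/2*pi_2 + 1/8*pi_3
  pi_2 = 3/4*pi_1 + 3/8*pi_2 + 1/2*pi_3
  pi_3 = 1/8*pi_1 + 1/8*pi_2 + 3/8*pi_3
with normalization: pi_1 + pi_2 + pi_3 = 1.

Using the first 2 balance equations plus normalization, the linear system A*pi = b is:
  [-7/8, 1/2, 1/8] . pi = 0
  [3/4, -5/8, 1/2] . pi = 0
  [1, 1, 1] . pi = 1

Solving yields:
  pi_1 = 7/22
  pi_2 = 17/33
  pi_3 = 1/6

Verification (pi * P):
  7/22*1/8 + 17/33*1/2 + 1/6*1/8 = 7/22 = pi_1  (ok)
  7/22*3/4 + 17/33*3/8 + 1/6*1/2 = 17/33 = pi_2  (ok)
  7/22*1/8 + 17/33*1/8 + 1/6*3/8 = 1/6 = pi_3  (ok)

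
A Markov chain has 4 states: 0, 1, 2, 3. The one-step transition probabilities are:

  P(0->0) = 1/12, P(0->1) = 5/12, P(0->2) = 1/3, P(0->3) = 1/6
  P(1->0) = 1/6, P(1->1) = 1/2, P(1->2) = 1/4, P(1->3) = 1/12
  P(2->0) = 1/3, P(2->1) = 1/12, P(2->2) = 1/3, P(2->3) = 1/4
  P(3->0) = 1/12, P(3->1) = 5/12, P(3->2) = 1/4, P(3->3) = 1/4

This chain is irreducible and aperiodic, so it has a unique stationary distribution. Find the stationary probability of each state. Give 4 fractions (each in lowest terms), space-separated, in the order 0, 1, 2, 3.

The stationary distribution satisfies pi = pi * P, i.e.:
  pi_0 = 1/12*pi_0 + 1/6*pi_1 + 1/3*pi_2 + 1/12*pi_3
  pi_1 = 5/12*pi_0 + 1/2*pi_1 + 1/12*pi_2 + 5/12*pi_3
  pi_2 = 1/3*pi_0 + 1/4*pi_1 + 1/3*pi_2 + 1/4*pi_3
  pi_3 = 1/6*pi_0 + 1/12*pi_1 + 1/4*pi_2 + 1/4*pi_3
with normalization: pi_0 + pi_1 + pi_2 + pi_3 = 1.

Using the first 3 balance equations plus normalization, the linear system A*pi = b is:
  [-11/12, 1/6, 1/3, 1/12] . pi = 0
  [5/12, -1/2, 1/12, 5/12] . pi = 0
  [1/3, 1/4, -2/3, 1/4] . pi = 0
  [1, 1, 1, 1] . pi = 1

Solving yields:
  pi_0 = 263/1423
  pi_1 = 497/1423
  pi_2 = 412/1423
  pi_3 = 251/1423

Verification (pi * P):
  263/1423*1/12 + 497/1423*1/6 + 412/1423*1/3 + 251/1423*1/12 = 263/1423 = pi_0  (ok)
  263/1423*5/12 + 497/1423*1/2 + 412/1423*1/12 + 251/1423*5/12 = 497/1423 = pi_1  (ok)
  263/1423*1/3 + 497/1423*1/4 + 412/1423*1/3 + 251/1423*1/4 = 412/1423 = pi_2  (ok)
  263/1423*1/6 + 497/1423*1/12 + 412/1423*1/4 + 251/1423*1/4 = 251/1423 = pi_3  (ok)

Answer: 263/1423 497/1423 412/1423 251/1423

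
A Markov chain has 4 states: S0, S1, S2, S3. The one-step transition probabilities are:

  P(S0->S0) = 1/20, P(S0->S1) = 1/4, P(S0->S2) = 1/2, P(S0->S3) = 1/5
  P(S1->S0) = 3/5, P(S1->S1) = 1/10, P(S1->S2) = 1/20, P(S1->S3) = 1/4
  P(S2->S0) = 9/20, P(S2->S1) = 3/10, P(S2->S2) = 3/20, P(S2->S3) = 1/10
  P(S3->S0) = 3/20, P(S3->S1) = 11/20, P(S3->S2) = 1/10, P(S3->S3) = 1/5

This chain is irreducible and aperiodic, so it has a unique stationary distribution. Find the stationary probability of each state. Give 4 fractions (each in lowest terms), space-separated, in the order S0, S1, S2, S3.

Answer: 1237/3990 1658/5985 1324/5985 51/266

Derivation:
The stationary distribution satisfies pi = pi * P, i.e.:
  pi_S0 = 1/20*pi_S0 + 3/5*pi_S1 + 9/20*pi_S2 + 3/20*pi_S3
  pi_S1 = 1/4*pi_S0 + 1/10*pi_S1 + 3/10*pi_S2 + 11/20*pi_S3
  pi_S2 = 1/2*pi_S0 + 1/20*pi_S1 + 3/20*pi_S2 + 1/10*pi_S3
  pi_S3 = 1/5*pi_S0 + 1/4*pi_S1 + 1/10*pi_S2 + 1/5*pi_S3
with normalization: pi_S0 + pi_S1 + pi_S2 + pi_S3 = 1.

Using the first 3 balance equations plus normalization, the linear system A*pi = b is:
  [-19/20, 3/5, 9/20, 3/20] . pi = 0
  [1/4, -9/10, 3/10, 11/20] . pi = 0
  [1/2, 1/20, -17/20, 1/10] . pi = 0
  [1, 1, 1, 1] . pi = 1

Solving yields:
  pi_S0 = 1237/3990
  pi_S1 = 1658/5985
  pi_S2 = 1324/5985
  pi_S3 = 51/266

Verification (pi * P):
  1237/3990*1/20 + 1658/5985*3/5 + 1324/5985*9/20 + 51/266*3/20 = 1237/3990 = pi_S0  (ok)
  1237/3990*1/4 + 1658/5985*1/10 + 1324/5985*3/10 + 51/266*11/20 = 1658/5985 = pi_S1  (ok)
  1237/3990*1/2 + 1658/5985*1/20 + 1324/5985*3/20 + 51/266*1/10 = 1324/5985 = pi_S2  (ok)
  1237/3990*1/5 + 1658/5985*1/4 + 1324/5985*1/10 + 51/266*1/5 = 51/266 = pi_S3  (ok)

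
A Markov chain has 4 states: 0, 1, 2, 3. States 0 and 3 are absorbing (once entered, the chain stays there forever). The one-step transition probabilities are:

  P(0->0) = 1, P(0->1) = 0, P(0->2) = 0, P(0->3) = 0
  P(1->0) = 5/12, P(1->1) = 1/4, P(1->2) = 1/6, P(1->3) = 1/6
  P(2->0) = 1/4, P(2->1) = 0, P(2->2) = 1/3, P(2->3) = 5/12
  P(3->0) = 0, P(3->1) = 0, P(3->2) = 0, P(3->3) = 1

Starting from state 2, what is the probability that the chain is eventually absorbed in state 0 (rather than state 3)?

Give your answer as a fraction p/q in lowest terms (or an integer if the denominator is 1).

Answer: 3/8

Derivation:
Let a_i = P(absorbed in 0 | start in state i).
Boundary conditions: a_0 = 1, a_3 = 0.
For each transient state i, a_i = sum_j P(i->j) * a_j:
  a_1 = 5/12*a_0 + 1/4*a_1 + 1/6*a_2 + 1/6*a_3
  a_2 = 1/4*a_0 + 0*a_1 + 1/3*a_2 + 5/12*a_3

Substituting a_0 = 1 and a_3 = 0, rearrange to (I - Q) a = r where r[i] = P(i -> 0):
  [3/4, -1/6] . (a_1, a_2) = 5/12
  [0, 2/3] . (a_1, a_2) = 1/4

Solving yields:
  a_1 = 23/36
  a_2 = 3/8

Starting state is 2, so the absorption probability is a_2 = 3/8.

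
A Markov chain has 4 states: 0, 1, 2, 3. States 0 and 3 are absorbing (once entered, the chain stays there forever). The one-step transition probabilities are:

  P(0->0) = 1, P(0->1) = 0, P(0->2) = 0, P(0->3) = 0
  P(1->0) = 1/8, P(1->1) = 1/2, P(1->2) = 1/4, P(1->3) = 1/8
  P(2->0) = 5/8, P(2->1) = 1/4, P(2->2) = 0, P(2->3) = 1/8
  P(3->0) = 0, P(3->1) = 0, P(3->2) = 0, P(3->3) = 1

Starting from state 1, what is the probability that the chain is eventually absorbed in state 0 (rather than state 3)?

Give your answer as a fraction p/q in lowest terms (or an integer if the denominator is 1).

Answer: 9/14

Derivation:
Let a_i = P(absorbed in 0 | start in state i).
Boundary conditions: a_0 = 1, a_3 = 0.
For each transient state i, a_i = sum_j P(i->j) * a_j:
  a_1 = 1/8*a_0 + 1/2*a_1 + 1/4*a_2 + 1/8*a_3
  a_2 = 5/8*a_0 + 1/4*a_1 + 0*a_2 + 1/8*a_3

Substituting a_0 = 1 and a_3 = 0, rearrange to (I - Q) a = r where r[i] = P(i -> 0):
  [1/2, -1/4] . (a_1, a_2) = 1/8
  [-1/4, 1] . (a_1, a_2) = 5/8

Solving yields:
  a_1 = 9/14
  a_2 = 11/14

Starting state is 1, so the absorption probability is a_1 = 9/14.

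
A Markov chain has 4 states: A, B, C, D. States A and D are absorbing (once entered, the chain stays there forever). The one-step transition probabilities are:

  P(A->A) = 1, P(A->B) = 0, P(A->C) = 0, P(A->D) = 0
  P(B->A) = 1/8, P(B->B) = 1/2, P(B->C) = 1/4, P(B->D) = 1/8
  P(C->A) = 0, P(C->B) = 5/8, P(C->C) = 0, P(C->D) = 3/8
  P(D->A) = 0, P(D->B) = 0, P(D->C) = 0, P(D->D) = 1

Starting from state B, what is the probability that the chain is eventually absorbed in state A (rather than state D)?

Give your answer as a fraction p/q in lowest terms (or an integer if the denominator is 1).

Answer: 4/11

Derivation:
Let a_i = P(absorbed in A | start in state i).
Boundary conditions: a_A = 1, a_D = 0.
For each transient state i, a_i = sum_j P(i->j) * a_j:
  a_B = 1/8*a_A + 1/2*a_B + 1/4*a_C + 1/8*a_D
  a_C = 0*a_A + 5/8*a_B + 0*a_C + 3/8*a_D

Substituting a_A = 1 and a_D = 0, rearrange to (I - Q) a = r where r[i] = P(i -> A):
  [1/2, -1/4] . (a_B, a_C) = 1/8
  [-5/8, 1] . (a_B, a_C) = 0

Solving yields:
  a_B = 4/11
  a_C = 5/22

Starting state is B, so the absorption probability is a_B = 4/11.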